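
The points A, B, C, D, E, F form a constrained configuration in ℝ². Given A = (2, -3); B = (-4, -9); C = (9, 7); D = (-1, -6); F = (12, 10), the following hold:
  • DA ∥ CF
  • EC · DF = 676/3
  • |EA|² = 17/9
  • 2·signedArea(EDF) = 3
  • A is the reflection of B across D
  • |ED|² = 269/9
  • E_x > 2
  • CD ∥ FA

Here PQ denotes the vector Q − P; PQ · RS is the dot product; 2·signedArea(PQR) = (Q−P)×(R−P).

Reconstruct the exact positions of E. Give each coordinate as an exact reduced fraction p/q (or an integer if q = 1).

1. E_x = 7/3  [EC · DF = 676/3 ∩ 2·signedArea(EDF) = 3]
2. E_y = -5/3  [EC · DF = 676/3 ∩ 2·signedArea(EDF) = 3]
   → E = (7/3, -5/3)

E = (7/3, -5/3)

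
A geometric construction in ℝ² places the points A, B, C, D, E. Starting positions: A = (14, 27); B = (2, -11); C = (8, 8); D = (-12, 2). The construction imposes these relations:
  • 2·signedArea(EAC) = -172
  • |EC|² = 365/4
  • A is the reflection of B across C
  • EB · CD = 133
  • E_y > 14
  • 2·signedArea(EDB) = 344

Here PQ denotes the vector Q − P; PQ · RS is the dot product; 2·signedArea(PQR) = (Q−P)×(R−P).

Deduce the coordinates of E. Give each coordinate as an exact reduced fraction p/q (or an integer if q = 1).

1. E_x = 1  [2·signedArea(EDB) = 344 ∩ EB · CD = 133]
2. E_y = 29/2  [2·signedArea(EDB) = 344 ∩ EB · CD = 133]
   → E = (1, 29/2)

E = (1, 29/2)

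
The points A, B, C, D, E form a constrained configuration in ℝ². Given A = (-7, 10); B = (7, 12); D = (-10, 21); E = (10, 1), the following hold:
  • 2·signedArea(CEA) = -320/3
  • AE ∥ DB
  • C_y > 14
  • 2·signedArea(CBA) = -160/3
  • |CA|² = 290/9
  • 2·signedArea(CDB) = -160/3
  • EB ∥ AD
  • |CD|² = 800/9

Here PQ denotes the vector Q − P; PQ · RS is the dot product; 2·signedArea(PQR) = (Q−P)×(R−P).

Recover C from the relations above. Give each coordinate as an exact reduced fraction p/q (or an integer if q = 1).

1. C_x = -10/3  [2·signedArea(CEA) = -320/3 ∩ 2·signedArea(CBA) = -160/3]
2. C_y = 43/3  [2·signedArea(CEA) = -320/3 ∩ 2·signedArea(CBA) = -160/3]
   → C = (-10/3, 43/3)

C = (-10/3, 43/3)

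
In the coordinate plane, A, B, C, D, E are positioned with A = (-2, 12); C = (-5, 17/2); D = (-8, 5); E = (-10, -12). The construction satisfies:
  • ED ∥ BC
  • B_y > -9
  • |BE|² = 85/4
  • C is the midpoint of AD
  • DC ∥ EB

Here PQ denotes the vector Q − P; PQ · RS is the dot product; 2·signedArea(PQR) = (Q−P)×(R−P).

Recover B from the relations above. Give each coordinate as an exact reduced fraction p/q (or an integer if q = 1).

B = (-7, -17/2)

1. B_x = -7  [ED ∥ BC ∩ DC ∥ EB]
2. B_y = -17/2  [ED ∥ BC ∩ DC ∥ EB]
   → B = (-7, -17/2)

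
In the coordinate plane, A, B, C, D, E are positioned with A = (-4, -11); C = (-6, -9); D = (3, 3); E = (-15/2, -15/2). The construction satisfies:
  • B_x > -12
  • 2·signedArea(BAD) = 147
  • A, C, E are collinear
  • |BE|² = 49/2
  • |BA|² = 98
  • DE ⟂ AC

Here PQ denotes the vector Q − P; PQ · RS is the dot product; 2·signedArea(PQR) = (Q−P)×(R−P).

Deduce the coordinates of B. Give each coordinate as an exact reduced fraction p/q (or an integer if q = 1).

B = (-11, -4)

1. B_x = -11  [line -14·x + 7·y + -126 = 0 ∩ |BE|² = 49/2]
2. B_y = -4  [line -14·x + 7·y + -126 = 0 ∩ |BE|² = 49/2]
   → B = (-11, -4)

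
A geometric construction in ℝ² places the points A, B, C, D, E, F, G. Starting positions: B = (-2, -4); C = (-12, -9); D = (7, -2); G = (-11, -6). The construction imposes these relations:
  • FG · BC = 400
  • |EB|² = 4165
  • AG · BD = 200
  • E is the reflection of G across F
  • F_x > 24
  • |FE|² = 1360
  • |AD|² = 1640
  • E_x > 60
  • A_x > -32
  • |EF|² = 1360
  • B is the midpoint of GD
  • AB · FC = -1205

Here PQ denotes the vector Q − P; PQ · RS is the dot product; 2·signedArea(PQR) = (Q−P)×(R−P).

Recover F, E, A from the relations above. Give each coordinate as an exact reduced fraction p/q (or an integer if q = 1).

1. A_x = -31  [line -9·x + -2·y + -311 = 0 ∩ |AD|² = 1640]
2. A_y = -16  [line -9·x + -2·y + -311 = 0 ∩ |AD|² = 1640]
   → A = (-31, -16)
3. F_x = 25  [FG · BC = 400 ∩ AB · FC = -1205]
4. F_y = 2  [FG · BC = 400 ∩ AB · FC = -1205]
   → F = (25, 2)
5. E_x = 61  [E is the reflection of G across F]
6. E_y = 10  [E is the reflection of G across F]
   → E = (61, 10)

A = (-31, -16)
E = (61, 10)
F = (25, 2)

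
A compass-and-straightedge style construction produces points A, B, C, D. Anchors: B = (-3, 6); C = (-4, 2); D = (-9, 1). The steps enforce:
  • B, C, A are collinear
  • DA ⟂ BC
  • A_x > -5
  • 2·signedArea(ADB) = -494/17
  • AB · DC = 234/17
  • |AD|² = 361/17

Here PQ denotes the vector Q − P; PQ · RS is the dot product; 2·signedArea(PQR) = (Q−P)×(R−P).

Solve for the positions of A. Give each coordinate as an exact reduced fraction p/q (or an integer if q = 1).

1. A_x = -77/17  [B, C, A are collinear ∩ DA ⟂ BC]
2. A_y = -2/17  [B, C, A are collinear ∩ DA ⟂ BC]
   → A = (-77/17, -2/17)

A = (-77/17, -2/17)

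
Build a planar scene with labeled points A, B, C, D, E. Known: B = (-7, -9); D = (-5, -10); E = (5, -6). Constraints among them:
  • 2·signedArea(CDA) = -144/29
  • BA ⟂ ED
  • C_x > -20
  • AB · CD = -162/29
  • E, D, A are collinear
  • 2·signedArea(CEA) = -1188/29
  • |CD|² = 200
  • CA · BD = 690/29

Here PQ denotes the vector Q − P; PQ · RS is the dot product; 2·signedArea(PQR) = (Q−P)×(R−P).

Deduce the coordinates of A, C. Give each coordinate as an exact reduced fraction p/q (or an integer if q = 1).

1. A_x = -185/29  [E, D, A are collinear ∩ BA ⟂ ED]
2. A_y = -306/29  [E, D, A are collinear ∩ BA ⟂ ED]
   → A = (-185/29, -306/29)
3. C_x = -19  [2·signedArea(CEA) = -1188/29 ∩ CA · BD = 690/29]
4. C_y = -12  [2·signedArea(CEA) = -1188/29 ∩ CA · BD = 690/29]
   → C = (-19, -12)

A = (-185/29, -306/29)
C = (-19, -12)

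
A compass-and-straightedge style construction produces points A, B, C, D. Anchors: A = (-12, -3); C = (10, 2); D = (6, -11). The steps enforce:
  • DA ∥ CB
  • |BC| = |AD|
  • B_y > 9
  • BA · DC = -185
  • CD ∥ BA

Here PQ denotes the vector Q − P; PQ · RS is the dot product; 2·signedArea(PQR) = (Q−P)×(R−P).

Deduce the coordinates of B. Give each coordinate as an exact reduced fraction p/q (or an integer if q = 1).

B = (-8, 10)

1. B_x = -8  [CD ∥ BA ∩ DA ∥ CB]
2. B_y = 10  [CD ∥ BA ∩ DA ∥ CB]
   → B = (-8, 10)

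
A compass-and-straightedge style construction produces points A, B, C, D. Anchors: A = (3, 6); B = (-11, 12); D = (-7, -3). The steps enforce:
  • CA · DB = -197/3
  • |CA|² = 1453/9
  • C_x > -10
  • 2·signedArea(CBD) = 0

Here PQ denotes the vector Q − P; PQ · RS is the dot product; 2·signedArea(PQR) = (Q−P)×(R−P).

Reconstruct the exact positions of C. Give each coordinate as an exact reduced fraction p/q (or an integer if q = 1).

1. C_x = -29/3  [2·signedArea(CBD) = 0 ∩ CA · DB = -197/3]
2. C_y = 7  [2·signedArea(CBD) = 0 ∩ CA · DB = -197/3]
   → C = (-29/3, 7)

C = (-29/3, 7)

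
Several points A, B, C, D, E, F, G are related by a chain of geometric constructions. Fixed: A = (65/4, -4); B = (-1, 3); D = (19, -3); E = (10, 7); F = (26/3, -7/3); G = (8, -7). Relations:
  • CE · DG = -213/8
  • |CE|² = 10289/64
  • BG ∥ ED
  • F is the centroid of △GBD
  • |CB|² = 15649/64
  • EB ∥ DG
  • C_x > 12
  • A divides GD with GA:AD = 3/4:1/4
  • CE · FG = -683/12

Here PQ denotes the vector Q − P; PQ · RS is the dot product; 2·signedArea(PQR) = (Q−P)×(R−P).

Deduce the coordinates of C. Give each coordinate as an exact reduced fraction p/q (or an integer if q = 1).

C = (97/8, -11/2)

1. C_x = 97/8  [CE · FG = -683/12 ∩ CE · DG = -213/8]
2. C_y = -11/2  [CE · FG = -683/12 ∩ CE · DG = -213/8]
   → C = (97/8, -11/2)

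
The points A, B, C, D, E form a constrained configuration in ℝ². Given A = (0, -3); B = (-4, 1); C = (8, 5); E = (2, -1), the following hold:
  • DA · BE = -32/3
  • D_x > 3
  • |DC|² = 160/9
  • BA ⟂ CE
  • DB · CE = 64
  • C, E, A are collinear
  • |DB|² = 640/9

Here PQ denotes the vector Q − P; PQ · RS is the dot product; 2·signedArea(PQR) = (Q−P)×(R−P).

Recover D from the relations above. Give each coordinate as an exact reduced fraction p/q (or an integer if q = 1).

1. D_x = 4  [DB · CE = 64 ∩ DA · BE = -32/3]
2. D_y = 11/3  [DB · CE = 64 ∩ DA · BE = -32/3]
   → D = (4, 11/3)

D = (4, 11/3)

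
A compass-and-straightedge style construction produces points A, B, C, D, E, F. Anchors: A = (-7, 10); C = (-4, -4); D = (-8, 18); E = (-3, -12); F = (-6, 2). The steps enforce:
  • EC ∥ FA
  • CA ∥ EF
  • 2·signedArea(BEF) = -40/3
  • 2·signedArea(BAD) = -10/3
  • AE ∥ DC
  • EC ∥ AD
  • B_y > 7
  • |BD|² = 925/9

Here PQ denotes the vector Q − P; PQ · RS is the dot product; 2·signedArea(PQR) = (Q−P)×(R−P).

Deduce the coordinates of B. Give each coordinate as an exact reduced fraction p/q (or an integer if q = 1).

1. B_x = -19/3  [2·signedArea(BEF) = -40/3 ∩ 2·signedArea(BAD) = -10/3]
2. B_y = 8  [2·signedArea(BEF) = -40/3 ∩ 2·signedArea(BAD) = -10/3]
   → B = (-19/3, 8)

B = (-19/3, 8)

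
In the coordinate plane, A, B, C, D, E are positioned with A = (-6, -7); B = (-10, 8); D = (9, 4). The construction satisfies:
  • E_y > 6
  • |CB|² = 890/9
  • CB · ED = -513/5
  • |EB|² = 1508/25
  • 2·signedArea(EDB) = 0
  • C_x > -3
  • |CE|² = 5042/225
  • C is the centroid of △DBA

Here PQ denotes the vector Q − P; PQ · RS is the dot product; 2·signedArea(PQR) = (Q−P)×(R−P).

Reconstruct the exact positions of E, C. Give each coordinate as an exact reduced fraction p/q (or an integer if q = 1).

C = (-7/3, 5/3)
E = (-12/5, 32/5)

1. C_x = -7/3  [C is the centroid of △DBA]
2. C_y = 5/3  [C is the centroid of △DBA]
   → C = (-7/3, 5/3)
3. E_x = -12/5  [2·signedArea(EDB) = 0 ∩ CB · ED = -513/5]
4. E_y = 32/5  [2·signedArea(EDB) = 0 ∩ CB · ED = -513/5]
   → E = (-12/5, 32/5)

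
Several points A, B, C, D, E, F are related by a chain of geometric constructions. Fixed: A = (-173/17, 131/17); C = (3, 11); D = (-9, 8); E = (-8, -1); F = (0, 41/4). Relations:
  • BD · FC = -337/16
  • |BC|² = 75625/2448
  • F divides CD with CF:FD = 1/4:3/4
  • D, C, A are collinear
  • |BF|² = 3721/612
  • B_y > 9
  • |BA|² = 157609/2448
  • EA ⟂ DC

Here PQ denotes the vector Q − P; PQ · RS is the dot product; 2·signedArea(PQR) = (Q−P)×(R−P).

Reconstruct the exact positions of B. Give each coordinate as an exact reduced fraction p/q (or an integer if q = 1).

1. B_x = -122/51  [line -3·x + -3/4·y + 1/16 = 0 ∩ |BC|² = 75625/2448]
2. B_y = 1969/204  [line -3·x + -3/4·y + 1/16 = 0 ∩ |BC|² = 75625/2448]
   → B = (-122/51, 1969/204)

B = (-122/51, 1969/204)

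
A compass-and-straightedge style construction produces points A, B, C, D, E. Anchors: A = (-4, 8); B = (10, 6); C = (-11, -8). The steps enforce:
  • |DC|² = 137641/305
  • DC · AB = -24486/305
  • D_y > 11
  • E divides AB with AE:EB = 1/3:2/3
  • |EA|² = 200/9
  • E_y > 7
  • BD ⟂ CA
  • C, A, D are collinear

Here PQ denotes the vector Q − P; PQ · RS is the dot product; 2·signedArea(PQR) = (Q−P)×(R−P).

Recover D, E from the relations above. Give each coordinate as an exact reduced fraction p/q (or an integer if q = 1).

D = (-758/305, 3496/305)
E = (2/3, 22/3)

1. D_x = -758/305  [C, A, D are collinear ∩ BD ⟂ CA]
2. D_y = 3496/305  [C, A, D are collinear ∩ BD ⟂ CA]
   → D = (-758/305, 3496/305)
3. E_x = 2/3  [E divides AB with AE:EB = 1/3:2/3]
4. E_y = 22/3  [E divides AB with AE:EB = 1/3:2/3]
   → E = (2/3, 22/3)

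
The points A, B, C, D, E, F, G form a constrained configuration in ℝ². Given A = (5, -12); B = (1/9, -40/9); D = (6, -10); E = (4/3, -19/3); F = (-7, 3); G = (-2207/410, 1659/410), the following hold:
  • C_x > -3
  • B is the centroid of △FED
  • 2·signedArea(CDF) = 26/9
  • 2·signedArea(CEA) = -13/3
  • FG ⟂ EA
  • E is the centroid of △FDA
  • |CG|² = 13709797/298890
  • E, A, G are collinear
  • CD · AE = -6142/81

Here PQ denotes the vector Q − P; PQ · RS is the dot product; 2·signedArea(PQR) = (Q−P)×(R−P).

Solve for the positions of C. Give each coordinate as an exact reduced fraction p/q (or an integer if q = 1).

1. C_x = -61/27  [2·signedArea(CEA) = -13/3 ∩ 2·signedArea(CDF) = 26/9]
2. C_y = -53/27  [2·signedArea(CEA) = -13/3 ∩ 2·signedArea(CDF) = 26/9]
   → C = (-61/27, -53/27)

C = (-61/27, -53/27)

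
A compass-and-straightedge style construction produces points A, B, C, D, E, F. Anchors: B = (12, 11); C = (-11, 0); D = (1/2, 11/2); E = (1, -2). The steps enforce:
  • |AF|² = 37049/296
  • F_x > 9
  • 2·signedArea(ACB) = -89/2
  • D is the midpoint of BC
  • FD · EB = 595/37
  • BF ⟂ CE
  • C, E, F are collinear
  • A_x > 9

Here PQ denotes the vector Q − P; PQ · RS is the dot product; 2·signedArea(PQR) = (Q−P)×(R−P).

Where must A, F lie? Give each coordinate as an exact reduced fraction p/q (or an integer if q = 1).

A = (37/4, 31/4)
F = (355/37, -127/37)

1. F_x = 355/37  [C, E, F are collinear ∩ BF ⟂ CE]
2. F_y = -127/37  [C, E, F are collinear ∩ BF ⟂ CE]
   → F = (355/37, -127/37)
3. A_x = 37/4  [line -11·x + 23·y + -153/2 = 0 ∩ |AF|² = 37049/296]
4. A_y = 31/4  [line -11·x + 23·y + -153/2 = 0 ∩ |AF|² = 37049/296]
   → A = (37/4, 31/4)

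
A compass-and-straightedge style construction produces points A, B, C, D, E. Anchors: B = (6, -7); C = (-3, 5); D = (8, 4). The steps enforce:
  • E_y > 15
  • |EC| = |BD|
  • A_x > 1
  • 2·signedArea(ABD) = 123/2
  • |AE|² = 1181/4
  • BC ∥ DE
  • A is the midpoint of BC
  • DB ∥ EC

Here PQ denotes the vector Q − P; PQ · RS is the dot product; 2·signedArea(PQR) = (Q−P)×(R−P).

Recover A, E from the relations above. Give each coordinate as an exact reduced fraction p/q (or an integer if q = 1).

A = (3/2, -1)
E = (-1, 16)

1. A_x = 3/2  [A is the midpoint of BC]
2. A_y = -1  [A is the midpoint of BC]
   → A = (3/2, -1)
3. E_x = -1  [DB ∥ EC ∩ BC ∥ DE]
4. E_y = 16  [DB ∥ EC ∩ BC ∥ DE]
   → E = (-1, 16)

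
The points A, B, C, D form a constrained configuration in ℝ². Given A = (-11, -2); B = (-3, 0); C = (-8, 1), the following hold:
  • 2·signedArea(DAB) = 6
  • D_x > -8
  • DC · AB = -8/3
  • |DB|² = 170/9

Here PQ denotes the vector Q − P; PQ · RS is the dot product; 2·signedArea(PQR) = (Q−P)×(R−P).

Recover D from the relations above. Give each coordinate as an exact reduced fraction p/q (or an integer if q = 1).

D = (-22/3, -1/3)

1. D_x = -22/3  [2·signedArea(DAB) = 6 ∩ DC · AB = -8/3]
2. D_y = -1/3  [2·signedArea(DAB) = 6 ∩ DC · AB = -8/3]
   → D = (-22/3, -1/3)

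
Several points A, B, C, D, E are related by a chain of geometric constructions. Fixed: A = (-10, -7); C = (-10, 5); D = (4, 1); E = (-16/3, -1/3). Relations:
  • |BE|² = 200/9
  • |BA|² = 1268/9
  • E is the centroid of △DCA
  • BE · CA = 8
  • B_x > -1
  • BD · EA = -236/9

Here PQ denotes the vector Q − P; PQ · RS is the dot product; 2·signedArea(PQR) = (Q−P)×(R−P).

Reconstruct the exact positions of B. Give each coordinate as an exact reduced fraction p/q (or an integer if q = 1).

B = (-2/3, 1/3)

1. B_x = -2/3  [BE · CA = 8 ∩ BD · EA = -236/9]
2. B_y = 1/3  [BE · CA = 8 ∩ BD · EA = -236/9]
   → B = (-2/3, 1/3)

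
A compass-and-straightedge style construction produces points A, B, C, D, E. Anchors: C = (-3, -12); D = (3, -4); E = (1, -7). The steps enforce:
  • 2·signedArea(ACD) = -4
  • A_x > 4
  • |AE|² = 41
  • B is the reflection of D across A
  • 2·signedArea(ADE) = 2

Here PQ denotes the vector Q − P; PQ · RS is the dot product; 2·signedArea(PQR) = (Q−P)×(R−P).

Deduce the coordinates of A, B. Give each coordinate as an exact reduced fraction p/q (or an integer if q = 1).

1. A_x = 5  [2·signedArea(ACD) = -4 ∩ 2·signedArea(ADE) = 2]
2. A_y = -2  [2·signedArea(ACD) = -4 ∩ 2·signedArea(ADE) = 2]
   → A = (5, -2)
3. B_x = 7  [B is the reflection of D across A]
4. B_y = 0  [B is the reflection of D across A]
   → B = (7, 0)

A = (5, -2)
B = (7, 0)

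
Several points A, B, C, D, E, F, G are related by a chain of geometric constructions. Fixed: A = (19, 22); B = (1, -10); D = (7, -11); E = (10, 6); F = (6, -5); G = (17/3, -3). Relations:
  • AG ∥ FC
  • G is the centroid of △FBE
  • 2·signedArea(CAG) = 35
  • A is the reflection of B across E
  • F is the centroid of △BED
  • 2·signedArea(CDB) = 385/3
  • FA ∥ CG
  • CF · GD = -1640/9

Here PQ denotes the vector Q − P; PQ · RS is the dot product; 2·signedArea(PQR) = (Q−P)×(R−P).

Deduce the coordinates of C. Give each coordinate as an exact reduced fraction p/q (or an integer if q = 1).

1. C_x = -22/3  [FA ∥ CG ∩ AG ∥ FC]
2. C_y = -30  [FA ∥ CG ∩ AG ∥ FC]
   → C = (-22/3, -30)

C = (-22/3, -30)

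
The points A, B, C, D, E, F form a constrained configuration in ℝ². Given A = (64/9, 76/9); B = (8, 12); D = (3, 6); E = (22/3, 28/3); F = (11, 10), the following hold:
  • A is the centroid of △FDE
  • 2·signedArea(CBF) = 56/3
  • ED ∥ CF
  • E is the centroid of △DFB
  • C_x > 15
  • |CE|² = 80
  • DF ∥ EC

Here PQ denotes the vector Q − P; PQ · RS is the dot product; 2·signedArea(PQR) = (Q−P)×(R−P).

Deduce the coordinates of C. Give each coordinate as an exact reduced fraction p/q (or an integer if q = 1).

C = (46/3, 40/3)

1. C_x = 46/3  [ED ∥ CF ∩ DF ∥ EC]
2. C_y = 40/3  [ED ∥ CF ∩ DF ∥ EC]
   → C = (46/3, 40/3)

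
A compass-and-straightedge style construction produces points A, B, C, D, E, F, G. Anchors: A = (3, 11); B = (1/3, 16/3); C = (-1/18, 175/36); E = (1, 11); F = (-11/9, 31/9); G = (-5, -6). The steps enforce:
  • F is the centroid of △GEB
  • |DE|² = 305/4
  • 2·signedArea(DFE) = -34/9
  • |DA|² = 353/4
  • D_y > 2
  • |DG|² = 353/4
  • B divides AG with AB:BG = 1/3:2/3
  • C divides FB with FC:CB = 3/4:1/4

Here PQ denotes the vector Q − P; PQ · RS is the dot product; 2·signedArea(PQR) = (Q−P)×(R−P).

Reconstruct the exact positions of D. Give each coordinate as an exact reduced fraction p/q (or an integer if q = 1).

D = (-1, 5/2)

1. D_x = -1  [line -68/9·x + 20/9·y + -118/9 = 0 ∩ |DG|² = 353/4]
2. D_y = 5/2  [line -68/9·x + 20/9·y + -118/9 = 0 ∩ |DG|² = 353/4]
   → D = (-1, 5/2)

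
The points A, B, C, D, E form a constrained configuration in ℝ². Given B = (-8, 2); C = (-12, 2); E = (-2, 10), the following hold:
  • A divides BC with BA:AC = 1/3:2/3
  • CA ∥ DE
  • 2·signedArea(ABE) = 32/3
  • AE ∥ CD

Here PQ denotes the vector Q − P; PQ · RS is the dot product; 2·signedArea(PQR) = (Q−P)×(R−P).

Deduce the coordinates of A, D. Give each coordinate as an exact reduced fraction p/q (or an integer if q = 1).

1. A_x = -28/3  [A divides BC with BA:AC = 1/3:2/3]
2. A_y = 2  [A divides BC with BA:AC = 1/3:2/3]
   → A = (-28/3, 2)
3. D_x = -14/3  [CA ∥ DE ∩ AE ∥ CD]
4. D_y = 10  [CA ∥ DE ∩ AE ∥ CD]
   → D = (-14/3, 10)

A = (-28/3, 2)
D = (-14/3, 10)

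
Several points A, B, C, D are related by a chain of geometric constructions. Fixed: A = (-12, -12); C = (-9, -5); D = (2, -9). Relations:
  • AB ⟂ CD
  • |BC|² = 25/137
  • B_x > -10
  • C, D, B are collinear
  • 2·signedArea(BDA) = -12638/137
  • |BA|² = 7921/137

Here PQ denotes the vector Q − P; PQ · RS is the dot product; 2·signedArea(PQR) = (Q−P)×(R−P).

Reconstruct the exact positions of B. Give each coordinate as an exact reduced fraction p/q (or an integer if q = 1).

1. B_x = -1288/137  [C, D, B are collinear ∩ AB ⟂ CD]
2. B_y = -665/137  [C, D, B are collinear ∩ AB ⟂ CD]
   → B = (-1288/137, -665/137)

B = (-1288/137, -665/137)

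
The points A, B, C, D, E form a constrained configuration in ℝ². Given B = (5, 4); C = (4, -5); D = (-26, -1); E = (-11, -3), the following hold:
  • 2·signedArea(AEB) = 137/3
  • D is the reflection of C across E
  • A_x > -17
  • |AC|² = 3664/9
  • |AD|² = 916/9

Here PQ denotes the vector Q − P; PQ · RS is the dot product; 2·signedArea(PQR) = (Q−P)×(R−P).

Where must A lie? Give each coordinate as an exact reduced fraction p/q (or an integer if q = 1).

A = (-16, -7/3)

1. A_x = -16  [line -7·x + 16·y + -224/3 = 0 ∩ |AD|² = 916/9]
2. A_y = -7/3  [line -7·x + 16·y + -224/3 = 0 ∩ |AD|² = 916/9]
   → A = (-16, -7/3)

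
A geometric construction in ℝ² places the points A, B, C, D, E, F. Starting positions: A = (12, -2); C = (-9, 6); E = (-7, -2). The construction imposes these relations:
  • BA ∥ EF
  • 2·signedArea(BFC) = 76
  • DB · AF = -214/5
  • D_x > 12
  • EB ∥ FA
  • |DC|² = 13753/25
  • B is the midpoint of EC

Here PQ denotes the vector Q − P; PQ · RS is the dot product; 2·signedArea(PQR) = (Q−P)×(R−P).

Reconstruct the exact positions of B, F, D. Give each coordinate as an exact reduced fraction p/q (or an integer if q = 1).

1. B_x = -8  [B is the midpoint of EC]
2. B_y = 2  [B is the midpoint of EC]
   → B = (-8, 2)
3. F_x = 13  [EB ∥ FA ∩ BA ∥ EF]
4. F_y = -6  [EB ∥ FA ∩ BA ∥ EF]
   → F = (13, -6)
5. D_x = 62/5  [line -1·x + 4·y + 134/5 = 0 ∩ |DC|² = 13753/25]
6. D_y = -18/5  [line -1·x + 4·y + 134/5 = 0 ∩ |DC|² = 13753/25]
   → D = (62/5, -18/5)

B = (-8, 2)
D = (62/5, -18/5)
F = (13, -6)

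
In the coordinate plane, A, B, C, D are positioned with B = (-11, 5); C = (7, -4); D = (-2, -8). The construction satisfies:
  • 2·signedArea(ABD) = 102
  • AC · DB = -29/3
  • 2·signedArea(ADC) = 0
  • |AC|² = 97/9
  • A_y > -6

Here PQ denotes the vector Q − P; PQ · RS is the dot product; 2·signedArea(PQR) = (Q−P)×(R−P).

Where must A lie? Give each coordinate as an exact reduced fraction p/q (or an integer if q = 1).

A = (4, -16/3)

1. A_x = 4  [2·signedArea(ADC) = 0 ∩ 2·signedArea(ABD) = 102]
2. A_y = -16/3  [2·signedArea(ADC) = 0 ∩ 2·signedArea(ABD) = 102]
   → A = (4, -16/3)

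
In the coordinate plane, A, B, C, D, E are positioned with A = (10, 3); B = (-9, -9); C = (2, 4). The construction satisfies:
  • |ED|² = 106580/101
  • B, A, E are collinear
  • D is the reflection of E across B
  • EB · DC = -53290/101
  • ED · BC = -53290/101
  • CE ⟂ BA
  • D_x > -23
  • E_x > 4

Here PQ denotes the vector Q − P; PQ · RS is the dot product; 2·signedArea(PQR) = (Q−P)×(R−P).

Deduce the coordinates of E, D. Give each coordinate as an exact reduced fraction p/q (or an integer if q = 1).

1. E_x = 478/101  [B, A, E are collinear ∩ CE ⟂ BA]
2. E_y = -33/101  [B, A, E are collinear ∩ CE ⟂ BA]
   → E = (478/101, -33/101)
3. D_x = -2296/101  [D is the reflection of E across B]
4. D_y = -1785/101  [D is the reflection of E across B]
   → D = (-2296/101, -1785/101)

D = (-2296/101, -1785/101)
E = (478/101, -33/101)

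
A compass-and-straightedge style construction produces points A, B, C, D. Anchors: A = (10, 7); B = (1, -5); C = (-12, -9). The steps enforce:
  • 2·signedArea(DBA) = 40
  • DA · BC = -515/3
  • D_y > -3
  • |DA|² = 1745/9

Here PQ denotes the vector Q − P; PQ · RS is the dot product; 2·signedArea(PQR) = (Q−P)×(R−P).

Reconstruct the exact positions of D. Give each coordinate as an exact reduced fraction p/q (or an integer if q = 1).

1. D_x = -1/3  [2·signedArea(DBA) = 40 ∩ DA · BC = -515/3]
2. D_y = -7/3  [2·signedArea(DBA) = 40 ∩ DA · BC = -515/3]
   → D = (-1/3, -7/3)

D = (-1/3, -7/3)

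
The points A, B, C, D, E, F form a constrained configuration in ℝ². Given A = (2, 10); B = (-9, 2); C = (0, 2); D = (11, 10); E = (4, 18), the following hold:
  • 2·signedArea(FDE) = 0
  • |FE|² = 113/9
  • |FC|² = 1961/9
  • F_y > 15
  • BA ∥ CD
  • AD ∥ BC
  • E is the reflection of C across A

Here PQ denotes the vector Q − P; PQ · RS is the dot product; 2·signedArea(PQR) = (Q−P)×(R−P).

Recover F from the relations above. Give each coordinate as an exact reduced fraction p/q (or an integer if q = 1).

1. F_x = 19/3  [line -8·x + -7·y + 158 = 0 ∩ |FC|² = 1961/9]
2. F_y = 46/3  [line -8·x + -7·y + 158 = 0 ∩ |FC|² = 1961/9]
   → F = (19/3, 46/3)

F = (19/3, 46/3)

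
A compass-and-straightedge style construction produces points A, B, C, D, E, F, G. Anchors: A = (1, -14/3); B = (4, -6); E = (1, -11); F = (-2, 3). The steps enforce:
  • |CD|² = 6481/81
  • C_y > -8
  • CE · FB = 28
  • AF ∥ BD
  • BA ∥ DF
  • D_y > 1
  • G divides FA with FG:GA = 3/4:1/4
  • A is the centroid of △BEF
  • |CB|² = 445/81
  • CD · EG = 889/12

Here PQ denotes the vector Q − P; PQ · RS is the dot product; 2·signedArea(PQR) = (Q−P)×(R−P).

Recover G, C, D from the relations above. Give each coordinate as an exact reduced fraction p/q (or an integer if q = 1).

C = (2, -65/9)
D = (1, 5/3)
G = (1/4, -11/4)

1. G_x = 1/4  [G divides FA with FG:GA = 3/4:1/4]
2. G_y = -11/4  [G divides FA with FG:GA = 3/4:1/4]
   → G = (1/4, -11/4)
3. D_x = 1  [BA ∥ DF ∩ AF ∥ BD]
4. D_y = 5/3  [BA ∥ DF ∩ AF ∥ BD]
   → D = (1, 5/3)
5. C_x = 2  [CD · EG = 889/12 ∩ CE · FB = 28]
6. C_y = -65/9  [CD · EG = 889/12 ∩ CE · FB = 28]
   → C = (2, -65/9)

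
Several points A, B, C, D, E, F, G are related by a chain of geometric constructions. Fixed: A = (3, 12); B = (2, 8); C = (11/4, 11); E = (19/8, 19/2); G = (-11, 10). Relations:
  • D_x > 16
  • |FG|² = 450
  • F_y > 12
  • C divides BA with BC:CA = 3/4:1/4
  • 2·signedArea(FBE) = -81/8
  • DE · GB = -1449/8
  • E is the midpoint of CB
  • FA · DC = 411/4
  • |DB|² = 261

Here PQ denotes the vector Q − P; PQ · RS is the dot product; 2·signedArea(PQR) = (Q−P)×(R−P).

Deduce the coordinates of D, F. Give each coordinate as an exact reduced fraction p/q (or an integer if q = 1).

D = (17, 14)
F = (10, 13)

1. D_x = 17  [line -13·x + 2·y + 193 = 0 ∩ |DB|² = 261]
2. D_y = 14  [line -13·x + 2·y + 193 = 0 ∩ |DB|² = 261]
   → D = (17, 14)
3. F_x = 10  [FA · DC = 411/4 ∩ 2·signedArea(FBE) = -81/8]
4. F_y = 13  [FA · DC = 411/4 ∩ 2·signedArea(FBE) = -81/8]
   → F = (10, 13)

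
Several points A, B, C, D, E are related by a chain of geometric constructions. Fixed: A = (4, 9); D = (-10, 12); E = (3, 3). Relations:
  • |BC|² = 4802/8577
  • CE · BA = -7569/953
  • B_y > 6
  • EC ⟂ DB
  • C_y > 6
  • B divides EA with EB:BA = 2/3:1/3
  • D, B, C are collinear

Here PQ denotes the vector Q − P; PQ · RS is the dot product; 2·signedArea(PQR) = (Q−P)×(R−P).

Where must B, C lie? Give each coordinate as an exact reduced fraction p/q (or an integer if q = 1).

1. B_x = 11/3  [B divides EA with EB:BA = 2/3:1/3]
2. B_y = 7  [B divides EA with EB:BA = 2/3:1/3]
   → B = (11/3, 7)
3. C_x = 4164/953  [D, B, C are collinear ∩ EC ⟂ DB]
4. C_y = 6426/953  [D, B, C are collinear ∩ EC ⟂ DB]
   → C = (4164/953, 6426/953)

B = (11/3, 7)
C = (4164/953, 6426/953)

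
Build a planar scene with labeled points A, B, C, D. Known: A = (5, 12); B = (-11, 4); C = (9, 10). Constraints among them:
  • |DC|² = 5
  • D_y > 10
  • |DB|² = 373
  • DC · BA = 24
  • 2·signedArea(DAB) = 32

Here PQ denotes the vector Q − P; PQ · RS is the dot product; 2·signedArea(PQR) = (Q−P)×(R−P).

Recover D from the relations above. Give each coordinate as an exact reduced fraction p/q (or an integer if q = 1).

D = (7, 11)

1. D_x = 7  [DC · BA = 24 ∩ 2·signedArea(DAB) = 32]
2. D_y = 11  [DC · BA = 24 ∩ 2·signedArea(DAB) = 32]
   → D = (7, 11)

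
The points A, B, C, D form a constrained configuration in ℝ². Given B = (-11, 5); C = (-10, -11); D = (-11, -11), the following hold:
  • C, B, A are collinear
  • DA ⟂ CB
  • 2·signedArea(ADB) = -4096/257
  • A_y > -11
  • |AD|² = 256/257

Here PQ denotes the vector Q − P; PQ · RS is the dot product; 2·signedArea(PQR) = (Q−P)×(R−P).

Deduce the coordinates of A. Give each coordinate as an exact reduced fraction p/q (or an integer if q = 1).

A = (-2571/257, -2811/257)

1. A_x = -2571/257  [C, B, A are collinear ∩ DA ⟂ CB]
2. A_y = -2811/257  [C, B, A are collinear ∩ DA ⟂ CB]
   → A = (-2571/257, -2811/257)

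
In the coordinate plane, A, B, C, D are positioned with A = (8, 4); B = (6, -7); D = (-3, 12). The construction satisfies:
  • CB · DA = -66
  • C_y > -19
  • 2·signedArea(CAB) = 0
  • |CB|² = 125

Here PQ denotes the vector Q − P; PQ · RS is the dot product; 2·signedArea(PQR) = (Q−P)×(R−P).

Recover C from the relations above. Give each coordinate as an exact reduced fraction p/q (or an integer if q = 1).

C = (4, -18)

1. C_x = 4  [2·signedArea(CAB) = 0 ∩ CB · DA = -66]
2. C_y = -18  [2·signedArea(CAB) = 0 ∩ CB · DA = -66]
   → C = (4, -18)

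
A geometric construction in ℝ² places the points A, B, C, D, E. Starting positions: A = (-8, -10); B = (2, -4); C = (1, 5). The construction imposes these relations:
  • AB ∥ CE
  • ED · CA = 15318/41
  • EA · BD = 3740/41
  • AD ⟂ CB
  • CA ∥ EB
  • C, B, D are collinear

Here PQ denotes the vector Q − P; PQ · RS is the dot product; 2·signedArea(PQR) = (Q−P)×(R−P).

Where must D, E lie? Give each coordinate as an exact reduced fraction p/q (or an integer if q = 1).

1. D_x = 104/41  [C, B, D are collinear ∩ AD ⟂ CB]
2. D_y = -362/41  [C, B, D are collinear ∩ AD ⟂ CB]
   → D = (104/41, -362/41)
3. E_x = 11  [CA ∥ EB ∩ AB ∥ CE]
4. E_y = 11  [CA ∥ EB ∩ AB ∥ CE]
   → E = (11, 11)

D = (104/41, -362/41)
E = (11, 11)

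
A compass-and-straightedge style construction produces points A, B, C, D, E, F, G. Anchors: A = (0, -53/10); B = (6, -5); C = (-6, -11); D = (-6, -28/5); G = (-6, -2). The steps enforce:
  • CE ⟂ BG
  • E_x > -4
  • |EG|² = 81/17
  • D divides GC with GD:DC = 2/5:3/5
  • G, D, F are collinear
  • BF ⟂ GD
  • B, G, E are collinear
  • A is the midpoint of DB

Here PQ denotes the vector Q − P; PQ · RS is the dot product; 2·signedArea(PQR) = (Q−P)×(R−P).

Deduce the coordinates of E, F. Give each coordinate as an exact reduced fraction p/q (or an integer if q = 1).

E = (-66/17, -43/17)
F = (-6, -5)

1. E_x = -66/17  [B, G, E are collinear ∩ CE ⟂ BG]
2. E_y = -43/17  [B, G, E are collinear ∩ CE ⟂ BG]
   → E = (-66/17, -43/17)
3. F_x = -6  [G, D, F are collinear ∩ BF ⟂ GD]
4. F_y = -5  [G, D, F are collinear ∩ BF ⟂ GD]
   → F = (-6, -5)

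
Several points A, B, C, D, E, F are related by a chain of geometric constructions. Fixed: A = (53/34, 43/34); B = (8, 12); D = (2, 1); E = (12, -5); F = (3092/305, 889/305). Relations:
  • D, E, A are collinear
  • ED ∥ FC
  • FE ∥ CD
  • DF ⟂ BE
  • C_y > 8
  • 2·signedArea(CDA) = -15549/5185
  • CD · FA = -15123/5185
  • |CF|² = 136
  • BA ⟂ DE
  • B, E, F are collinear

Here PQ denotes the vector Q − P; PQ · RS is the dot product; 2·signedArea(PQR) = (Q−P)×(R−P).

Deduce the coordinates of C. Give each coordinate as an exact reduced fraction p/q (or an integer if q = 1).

C = (42/305, 2719/305)

1. C_x = 42/305  [FE ∥ CD ∩ ED ∥ FC]
2. C_y = 2719/305  [FE ∥ CD ∩ ED ∥ FC]
   → C = (42/305, 2719/305)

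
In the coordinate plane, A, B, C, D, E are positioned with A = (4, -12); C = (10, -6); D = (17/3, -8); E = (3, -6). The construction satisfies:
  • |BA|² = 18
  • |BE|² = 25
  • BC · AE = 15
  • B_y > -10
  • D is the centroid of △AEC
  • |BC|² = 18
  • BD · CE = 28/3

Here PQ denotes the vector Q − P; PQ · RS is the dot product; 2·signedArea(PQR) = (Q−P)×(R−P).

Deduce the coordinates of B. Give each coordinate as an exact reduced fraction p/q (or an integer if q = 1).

1. B_x = 7  [BD · CE = 28/3 ∩ BC · AE = 15]
2. B_y = -9  [BD · CE = 28/3 ∩ BC · AE = 15]
   → B = (7, -9)

B = (7, -9)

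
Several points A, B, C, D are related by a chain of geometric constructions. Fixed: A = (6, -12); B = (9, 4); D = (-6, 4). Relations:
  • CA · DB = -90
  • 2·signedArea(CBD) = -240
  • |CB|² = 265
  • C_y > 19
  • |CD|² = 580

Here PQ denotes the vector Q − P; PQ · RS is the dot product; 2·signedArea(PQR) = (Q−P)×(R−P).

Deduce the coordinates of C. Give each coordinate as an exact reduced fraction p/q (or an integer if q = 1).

1. C_x = 12  [CA · DB = -90 ∩ 2·signedArea(CBD) = -240]
2. C_y = 20  [CA · DB = -90 ∩ 2·signedArea(CBD) = -240]
   → C = (12, 20)

C = (12, 20)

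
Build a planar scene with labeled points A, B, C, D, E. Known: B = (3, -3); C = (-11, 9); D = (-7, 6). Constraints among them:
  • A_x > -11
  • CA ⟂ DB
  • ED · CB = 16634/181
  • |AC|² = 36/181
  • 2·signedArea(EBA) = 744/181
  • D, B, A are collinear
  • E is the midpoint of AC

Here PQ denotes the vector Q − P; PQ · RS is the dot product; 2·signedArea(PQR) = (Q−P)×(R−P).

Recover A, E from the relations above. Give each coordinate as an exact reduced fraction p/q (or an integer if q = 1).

1. A_x = -1937/181  [D, B, A are collinear ∩ CA ⟂ DB]
2. A_y = 1689/181  [D, B, A are collinear ∩ CA ⟂ DB]
   → A = (-1937/181, 1689/181)
3. E_x = -1964/181  [E is the midpoint of AC]
4. E_y = 1659/181  [E is the midpoint of AC]
   → E = (-1964/181, 1659/181)

A = (-1937/181, 1689/181)
E = (-1964/181, 1659/181)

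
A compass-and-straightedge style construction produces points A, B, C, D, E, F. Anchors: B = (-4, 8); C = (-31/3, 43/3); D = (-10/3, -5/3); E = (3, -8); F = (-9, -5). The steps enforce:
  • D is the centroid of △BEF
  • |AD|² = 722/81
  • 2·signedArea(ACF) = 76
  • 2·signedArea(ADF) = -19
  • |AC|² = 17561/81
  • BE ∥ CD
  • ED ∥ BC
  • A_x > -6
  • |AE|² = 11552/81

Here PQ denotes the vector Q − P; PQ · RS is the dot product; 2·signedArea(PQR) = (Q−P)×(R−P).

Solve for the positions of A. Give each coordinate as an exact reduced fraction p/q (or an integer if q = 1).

A = (-49/9, 4/9)

1. A_x = -49/9  [2·signedArea(ADF) = -19 ∩ 2·signedArea(ACF) = 76]
2. A_y = 4/9  [2·signedArea(ADF) = -19 ∩ 2·signedArea(ACF) = 76]
   → A = (-49/9, 4/9)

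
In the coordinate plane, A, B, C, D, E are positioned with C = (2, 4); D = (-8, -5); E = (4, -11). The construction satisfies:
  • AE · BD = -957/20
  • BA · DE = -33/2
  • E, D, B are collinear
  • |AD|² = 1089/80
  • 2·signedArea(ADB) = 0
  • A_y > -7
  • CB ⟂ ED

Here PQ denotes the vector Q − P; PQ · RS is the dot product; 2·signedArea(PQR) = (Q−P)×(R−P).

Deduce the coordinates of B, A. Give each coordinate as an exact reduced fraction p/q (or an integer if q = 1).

A = (-47/10, -133/20)
B = (-18/5, -36/5)

1. B_x = -18/5  [E, D, B are collinear ∩ CB ⟂ ED]
2. B_y = -36/5  [E, D, B are collinear ∩ CB ⟂ ED]
   → B = (-18/5, -36/5)
3. A_x = -47/10  [2·signedArea(ADB) = 0 ∩ BA · DE = -33/2]
4. A_y = -133/20  [2·signedArea(ADB) = 0 ∩ BA · DE = -33/2]
   → A = (-47/10, -133/20)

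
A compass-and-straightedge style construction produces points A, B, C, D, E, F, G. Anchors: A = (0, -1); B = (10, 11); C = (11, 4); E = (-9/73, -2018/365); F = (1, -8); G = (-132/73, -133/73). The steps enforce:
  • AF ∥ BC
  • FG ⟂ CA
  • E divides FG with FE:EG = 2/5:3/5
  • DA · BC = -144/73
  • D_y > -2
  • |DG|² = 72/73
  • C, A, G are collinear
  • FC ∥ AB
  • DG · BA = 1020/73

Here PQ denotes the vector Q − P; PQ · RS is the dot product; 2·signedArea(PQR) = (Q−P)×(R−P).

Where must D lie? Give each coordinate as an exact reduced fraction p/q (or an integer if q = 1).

1. D_x = -66/73  [DA · BC = -144/73 ∩ DG · BA = 1020/73]
2. D_y = -103/73  [DA · BC = -144/73 ∩ DG · BA = 1020/73]
   → D = (-66/73, -103/73)

D = (-66/73, -103/73)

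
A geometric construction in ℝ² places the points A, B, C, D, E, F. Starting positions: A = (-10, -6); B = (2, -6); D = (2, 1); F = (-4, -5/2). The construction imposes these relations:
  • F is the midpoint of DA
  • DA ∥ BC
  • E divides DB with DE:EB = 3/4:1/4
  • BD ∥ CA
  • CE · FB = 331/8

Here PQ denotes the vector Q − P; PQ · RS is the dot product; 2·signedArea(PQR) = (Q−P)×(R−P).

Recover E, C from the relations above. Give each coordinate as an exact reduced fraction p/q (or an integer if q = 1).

1. E_x = 2  [E divides DB with DE:EB = 3/4:1/4]
2. E_y = -17/4  [E divides DB with DE:EB = 3/4:1/4]
   → E = (2, -17/4)
3. C_x = -10  [BD ∥ CA ∩ DA ∥ BC]
4. C_y = -13  [BD ∥ CA ∩ DA ∥ BC]
   → C = (-10, -13)

C = (-10, -13)
E = (2, -17/4)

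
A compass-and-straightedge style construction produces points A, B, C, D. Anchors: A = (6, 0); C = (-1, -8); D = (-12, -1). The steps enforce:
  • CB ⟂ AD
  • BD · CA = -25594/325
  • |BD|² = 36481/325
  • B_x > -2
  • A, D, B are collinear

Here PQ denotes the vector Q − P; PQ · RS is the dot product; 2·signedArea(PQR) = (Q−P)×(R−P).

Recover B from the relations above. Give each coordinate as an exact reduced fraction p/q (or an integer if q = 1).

1. B_x = -462/325  [A, D, B are collinear ∩ CB ⟂ AD]
2. B_y = -134/325  [A, D, B are collinear ∩ CB ⟂ AD]
   → B = (-462/325, -134/325)

B = (-462/325, -134/325)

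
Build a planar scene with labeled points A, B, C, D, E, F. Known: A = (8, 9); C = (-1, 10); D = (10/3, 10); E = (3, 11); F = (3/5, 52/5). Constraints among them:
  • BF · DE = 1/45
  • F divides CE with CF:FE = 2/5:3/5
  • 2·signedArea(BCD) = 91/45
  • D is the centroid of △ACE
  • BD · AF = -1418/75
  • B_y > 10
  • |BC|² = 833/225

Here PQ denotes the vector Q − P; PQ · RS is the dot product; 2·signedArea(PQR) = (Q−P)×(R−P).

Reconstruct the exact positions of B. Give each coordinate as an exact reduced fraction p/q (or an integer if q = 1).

B = (13/15, 157/15)

1. B_x = 13/15  [2·signedArea(BCD) = 91/45 ∩ BF · DE = 1/45]
2. B_y = 157/15  [2·signedArea(BCD) = 91/45 ∩ BF · DE = 1/45]
   → B = (13/15, 157/15)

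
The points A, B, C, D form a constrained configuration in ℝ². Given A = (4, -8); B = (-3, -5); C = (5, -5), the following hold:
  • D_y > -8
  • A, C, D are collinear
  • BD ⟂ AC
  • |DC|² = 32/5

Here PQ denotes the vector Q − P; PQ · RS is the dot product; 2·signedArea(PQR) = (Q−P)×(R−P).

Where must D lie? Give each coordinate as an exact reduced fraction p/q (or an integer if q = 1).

D = (21/5, -37/5)

1. D_x = 21/5  [A, C, D are collinear ∩ BD ⟂ AC]
2. D_y = -37/5  [A, C, D are collinear ∩ BD ⟂ AC]
   → D = (21/5, -37/5)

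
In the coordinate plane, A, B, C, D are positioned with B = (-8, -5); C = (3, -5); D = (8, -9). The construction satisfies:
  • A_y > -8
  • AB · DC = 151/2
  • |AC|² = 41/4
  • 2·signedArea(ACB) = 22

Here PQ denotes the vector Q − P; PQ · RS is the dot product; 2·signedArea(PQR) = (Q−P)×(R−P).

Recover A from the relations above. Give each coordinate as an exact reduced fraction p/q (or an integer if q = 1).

A = (11/2, -7)

1. A_x = 11/2  [2·signedArea(ACB) = 22 ∩ AB · DC = 151/2]
2. A_y = -7  [2·signedArea(ACB) = 22 ∩ AB · DC = 151/2]
   → A = (11/2, -7)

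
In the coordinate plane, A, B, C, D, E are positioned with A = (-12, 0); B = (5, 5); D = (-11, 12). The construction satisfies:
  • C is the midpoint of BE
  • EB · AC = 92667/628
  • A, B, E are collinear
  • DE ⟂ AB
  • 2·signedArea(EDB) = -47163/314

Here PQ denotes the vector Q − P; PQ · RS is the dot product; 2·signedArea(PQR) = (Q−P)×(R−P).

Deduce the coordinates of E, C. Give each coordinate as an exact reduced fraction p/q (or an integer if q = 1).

C = (-889/628, 1955/628)
E = (-2459/314, 385/314)

1. E_x = -2459/314  [A, B, E are collinear ∩ DE ⟂ AB]
2. E_y = 385/314  [A, B, E are collinear ∩ DE ⟂ AB]
   → E = (-2459/314, 385/314)
3. C_x = -889/628  [C is the midpoint of BE]
4. C_y = 1955/628  [C is the midpoint of BE]
   → C = (-889/628, 1955/628)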